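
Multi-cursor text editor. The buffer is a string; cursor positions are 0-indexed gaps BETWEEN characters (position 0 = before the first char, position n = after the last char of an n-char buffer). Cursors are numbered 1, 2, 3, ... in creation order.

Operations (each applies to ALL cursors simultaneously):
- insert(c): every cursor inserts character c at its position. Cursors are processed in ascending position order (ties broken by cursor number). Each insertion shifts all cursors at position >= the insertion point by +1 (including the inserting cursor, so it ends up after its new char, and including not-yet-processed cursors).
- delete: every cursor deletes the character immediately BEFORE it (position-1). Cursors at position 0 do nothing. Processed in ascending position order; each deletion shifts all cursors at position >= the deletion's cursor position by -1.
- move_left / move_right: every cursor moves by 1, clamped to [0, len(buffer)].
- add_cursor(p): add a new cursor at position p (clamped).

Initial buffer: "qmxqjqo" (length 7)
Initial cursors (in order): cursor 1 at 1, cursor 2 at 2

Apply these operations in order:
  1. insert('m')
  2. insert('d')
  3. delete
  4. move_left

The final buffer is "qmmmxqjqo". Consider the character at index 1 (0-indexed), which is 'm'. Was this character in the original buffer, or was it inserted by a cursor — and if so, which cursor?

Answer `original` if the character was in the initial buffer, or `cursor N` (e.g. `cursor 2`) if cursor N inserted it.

Answer: cursor 1

Derivation:
After op 1 (insert('m')): buffer="qmmmxqjqo" (len 9), cursors c1@2 c2@4, authorship .1.2.....
After op 2 (insert('d')): buffer="qmdmmdxqjqo" (len 11), cursors c1@3 c2@6, authorship .11.22.....
After op 3 (delete): buffer="qmmmxqjqo" (len 9), cursors c1@2 c2@4, authorship .1.2.....
After op 4 (move_left): buffer="qmmmxqjqo" (len 9), cursors c1@1 c2@3, authorship .1.2.....
Authorship (.=original, N=cursor N): . 1 . 2 . . . . .
Index 1: author = 1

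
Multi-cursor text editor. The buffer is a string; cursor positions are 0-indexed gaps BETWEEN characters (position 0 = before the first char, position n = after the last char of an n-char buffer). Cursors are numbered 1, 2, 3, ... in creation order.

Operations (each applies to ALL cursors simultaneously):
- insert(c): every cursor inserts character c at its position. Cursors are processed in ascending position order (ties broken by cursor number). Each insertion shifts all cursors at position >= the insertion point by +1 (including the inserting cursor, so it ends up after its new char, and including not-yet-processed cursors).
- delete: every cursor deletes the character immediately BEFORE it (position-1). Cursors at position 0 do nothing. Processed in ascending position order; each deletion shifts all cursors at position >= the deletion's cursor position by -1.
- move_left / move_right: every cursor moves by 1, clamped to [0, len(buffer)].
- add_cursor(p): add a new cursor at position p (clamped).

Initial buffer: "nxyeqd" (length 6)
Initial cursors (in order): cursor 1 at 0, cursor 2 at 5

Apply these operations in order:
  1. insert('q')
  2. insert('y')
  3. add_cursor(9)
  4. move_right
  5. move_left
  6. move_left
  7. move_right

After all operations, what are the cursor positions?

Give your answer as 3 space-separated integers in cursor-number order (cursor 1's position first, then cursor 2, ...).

Answer: 2 9 9

Derivation:
After op 1 (insert('q')): buffer="qnxyeqqd" (len 8), cursors c1@1 c2@7, authorship 1.....2.
After op 2 (insert('y')): buffer="qynxyeqqyd" (len 10), cursors c1@2 c2@9, authorship 11.....22.
After op 3 (add_cursor(9)): buffer="qynxyeqqyd" (len 10), cursors c1@2 c2@9 c3@9, authorship 11.....22.
After op 4 (move_right): buffer="qynxyeqqyd" (len 10), cursors c1@3 c2@10 c3@10, authorship 11.....22.
After op 5 (move_left): buffer="qynxyeqqyd" (len 10), cursors c1@2 c2@9 c3@9, authorship 11.....22.
After op 6 (move_left): buffer="qynxyeqqyd" (len 10), cursors c1@1 c2@8 c3@8, authorship 11.....22.
After op 7 (move_right): buffer="qynxyeqqyd" (len 10), cursors c1@2 c2@9 c3@9, authorship 11.....22.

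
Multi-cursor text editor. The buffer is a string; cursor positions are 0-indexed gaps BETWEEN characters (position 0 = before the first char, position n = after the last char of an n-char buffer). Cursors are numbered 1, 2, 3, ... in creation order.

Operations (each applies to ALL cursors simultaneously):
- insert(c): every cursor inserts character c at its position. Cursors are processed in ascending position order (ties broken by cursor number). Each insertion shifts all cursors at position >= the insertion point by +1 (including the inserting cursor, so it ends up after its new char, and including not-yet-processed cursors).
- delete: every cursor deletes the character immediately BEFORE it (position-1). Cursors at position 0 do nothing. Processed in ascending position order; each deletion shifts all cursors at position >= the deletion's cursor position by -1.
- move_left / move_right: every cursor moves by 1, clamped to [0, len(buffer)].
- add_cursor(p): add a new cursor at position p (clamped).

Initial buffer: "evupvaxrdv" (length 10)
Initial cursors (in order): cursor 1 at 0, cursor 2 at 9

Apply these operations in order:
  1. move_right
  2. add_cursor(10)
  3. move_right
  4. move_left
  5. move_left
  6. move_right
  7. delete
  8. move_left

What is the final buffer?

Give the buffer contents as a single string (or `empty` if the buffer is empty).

After op 1 (move_right): buffer="evupvaxrdv" (len 10), cursors c1@1 c2@10, authorship ..........
After op 2 (add_cursor(10)): buffer="evupvaxrdv" (len 10), cursors c1@1 c2@10 c3@10, authorship ..........
After op 3 (move_right): buffer="evupvaxrdv" (len 10), cursors c1@2 c2@10 c3@10, authorship ..........
After op 4 (move_left): buffer="evupvaxrdv" (len 10), cursors c1@1 c2@9 c3@9, authorship ..........
After op 5 (move_left): buffer="evupvaxrdv" (len 10), cursors c1@0 c2@8 c3@8, authorship ..........
After op 6 (move_right): buffer="evupvaxrdv" (len 10), cursors c1@1 c2@9 c3@9, authorship ..........
After op 7 (delete): buffer="vupvaxv" (len 7), cursors c1@0 c2@6 c3@6, authorship .......
After op 8 (move_left): buffer="vupvaxv" (len 7), cursors c1@0 c2@5 c3@5, authorship .......

Answer: vupvaxv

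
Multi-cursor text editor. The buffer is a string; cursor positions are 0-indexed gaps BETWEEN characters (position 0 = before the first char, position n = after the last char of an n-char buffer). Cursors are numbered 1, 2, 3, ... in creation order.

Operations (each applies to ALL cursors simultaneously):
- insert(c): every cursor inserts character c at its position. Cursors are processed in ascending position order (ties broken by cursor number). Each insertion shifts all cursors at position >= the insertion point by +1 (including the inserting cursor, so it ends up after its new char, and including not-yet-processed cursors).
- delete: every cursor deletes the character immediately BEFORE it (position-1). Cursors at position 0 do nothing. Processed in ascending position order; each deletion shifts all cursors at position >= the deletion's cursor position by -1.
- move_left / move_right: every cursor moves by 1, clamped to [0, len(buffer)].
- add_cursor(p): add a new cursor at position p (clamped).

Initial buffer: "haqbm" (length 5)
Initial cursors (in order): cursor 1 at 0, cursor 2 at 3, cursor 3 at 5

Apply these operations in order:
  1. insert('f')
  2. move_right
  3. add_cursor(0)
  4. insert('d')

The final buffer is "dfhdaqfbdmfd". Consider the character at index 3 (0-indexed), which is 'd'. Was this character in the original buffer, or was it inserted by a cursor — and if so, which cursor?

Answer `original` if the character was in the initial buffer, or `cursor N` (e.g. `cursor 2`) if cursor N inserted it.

Answer: cursor 1

Derivation:
After op 1 (insert('f')): buffer="fhaqfbmf" (len 8), cursors c1@1 c2@5 c3@8, authorship 1...2..3
After op 2 (move_right): buffer="fhaqfbmf" (len 8), cursors c1@2 c2@6 c3@8, authorship 1...2..3
After op 3 (add_cursor(0)): buffer="fhaqfbmf" (len 8), cursors c4@0 c1@2 c2@6 c3@8, authorship 1...2..3
After op 4 (insert('d')): buffer="dfhdaqfbdmfd" (len 12), cursors c4@1 c1@4 c2@9 c3@12, authorship 41.1..2.2.33
Authorship (.=original, N=cursor N): 4 1 . 1 . . 2 . 2 . 3 3
Index 3: author = 1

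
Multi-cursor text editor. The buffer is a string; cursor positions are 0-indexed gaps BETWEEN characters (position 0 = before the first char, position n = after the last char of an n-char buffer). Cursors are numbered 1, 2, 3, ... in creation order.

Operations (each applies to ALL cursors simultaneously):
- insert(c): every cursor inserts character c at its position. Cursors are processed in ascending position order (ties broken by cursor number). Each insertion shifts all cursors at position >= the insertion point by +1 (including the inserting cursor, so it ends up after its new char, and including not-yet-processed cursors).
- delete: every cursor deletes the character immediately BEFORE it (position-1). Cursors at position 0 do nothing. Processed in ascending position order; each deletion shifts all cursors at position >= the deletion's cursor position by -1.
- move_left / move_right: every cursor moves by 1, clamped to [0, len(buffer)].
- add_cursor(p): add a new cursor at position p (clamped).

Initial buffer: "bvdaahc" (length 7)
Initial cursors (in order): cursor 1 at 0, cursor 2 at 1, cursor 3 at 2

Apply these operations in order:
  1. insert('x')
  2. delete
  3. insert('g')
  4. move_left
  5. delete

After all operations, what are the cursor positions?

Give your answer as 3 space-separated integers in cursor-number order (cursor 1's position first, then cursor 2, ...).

After op 1 (insert('x')): buffer="xbxvxdaahc" (len 10), cursors c1@1 c2@3 c3@5, authorship 1.2.3.....
After op 2 (delete): buffer="bvdaahc" (len 7), cursors c1@0 c2@1 c3@2, authorship .......
After op 3 (insert('g')): buffer="gbgvgdaahc" (len 10), cursors c1@1 c2@3 c3@5, authorship 1.2.3.....
After op 4 (move_left): buffer="gbgvgdaahc" (len 10), cursors c1@0 c2@2 c3@4, authorship 1.2.3.....
After op 5 (delete): buffer="gggdaahc" (len 8), cursors c1@0 c2@1 c3@2, authorship 123.....

Answer: 0 1 2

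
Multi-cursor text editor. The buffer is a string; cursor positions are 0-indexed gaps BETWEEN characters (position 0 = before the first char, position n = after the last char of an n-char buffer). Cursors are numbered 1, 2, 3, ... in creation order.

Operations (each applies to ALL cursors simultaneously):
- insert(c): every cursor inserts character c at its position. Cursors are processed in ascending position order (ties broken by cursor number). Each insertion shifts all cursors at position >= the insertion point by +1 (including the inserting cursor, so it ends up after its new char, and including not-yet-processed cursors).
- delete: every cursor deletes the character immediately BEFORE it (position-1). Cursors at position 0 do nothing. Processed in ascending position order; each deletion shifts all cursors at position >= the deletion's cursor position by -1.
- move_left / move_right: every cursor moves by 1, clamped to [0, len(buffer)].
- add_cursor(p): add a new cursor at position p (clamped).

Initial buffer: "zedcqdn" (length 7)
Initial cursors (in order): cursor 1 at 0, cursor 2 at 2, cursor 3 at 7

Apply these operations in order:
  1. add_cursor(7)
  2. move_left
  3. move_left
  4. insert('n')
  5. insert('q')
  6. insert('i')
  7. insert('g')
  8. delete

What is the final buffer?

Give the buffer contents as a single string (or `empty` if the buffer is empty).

After op 1 (add_cursor(7)): buffer="zedcqdn" (len 7), cursors c1@0 c2@2 c3@7 c4@7, authorship .......
After op 2 (move_left): buffer="zedcqdn" (len 7), cursors c1@0 c2@1 c3@6 c4@6, authorship .......
After op 3 (move_left): buffer="zedcqdn" (len 7), cursors c1@0 c2@0 c3@5 c4@5, authorship .......
After op 4 (insert('n')): buffer="nnzedcqnndn" (len 11), cursors c1@2 c2@2 c3@9 c4@9, authorship 12.....34..
After op 5 (insert('q')): buffer="nnqqzedcqnnqqdn" (len 15), cursors c1@4 c2@4 c3@13 c4@13, authorship 1212.....3434..
After op 6 (insert('i')): buffer="nnqqiizedcqnnqqiidn" (len 19), cursors c1@6 c2@6 c3@17 c4@17, authorship 121212.....343434..
After op 7 (insert('g')): buffer="nnqqiiggzedcqnnqqiiggdn" (len 23), cursors c1@8 c2@8 c3@21 c4@21, authorship 12121212.....34343434..
After op 8 (delete): buffer="nnqqiizedcqnnqqiidn" (len 19), cursors c1@6 c2@6 c3@17 c4@17, authorship 121212.....343434..

Answer: nnqqiizedcqnnqqiidn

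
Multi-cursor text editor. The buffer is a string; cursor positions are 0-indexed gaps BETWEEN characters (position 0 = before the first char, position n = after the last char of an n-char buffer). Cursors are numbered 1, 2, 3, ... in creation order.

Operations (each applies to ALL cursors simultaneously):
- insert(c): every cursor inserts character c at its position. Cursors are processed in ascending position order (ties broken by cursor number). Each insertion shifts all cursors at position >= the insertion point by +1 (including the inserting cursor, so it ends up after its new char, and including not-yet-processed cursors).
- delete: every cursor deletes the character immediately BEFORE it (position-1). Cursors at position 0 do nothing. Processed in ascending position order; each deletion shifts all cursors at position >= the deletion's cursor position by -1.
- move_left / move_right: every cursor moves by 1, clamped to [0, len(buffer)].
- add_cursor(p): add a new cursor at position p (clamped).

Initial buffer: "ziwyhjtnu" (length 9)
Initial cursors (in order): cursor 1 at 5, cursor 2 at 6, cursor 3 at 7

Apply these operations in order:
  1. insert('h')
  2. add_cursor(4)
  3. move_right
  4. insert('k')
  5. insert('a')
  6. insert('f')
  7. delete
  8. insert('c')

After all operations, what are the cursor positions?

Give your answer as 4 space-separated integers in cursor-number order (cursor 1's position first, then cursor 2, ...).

Answer: 13 18 23 8

Derivation:
After op 1 (insert('h')): buffer="ziwyhhjhthnu" (len 12), cursors c1@6 c2@8 c3@10, authorship .....1.2.3..
After op 2 (add_cursor(4)): buffer="ziwyhhjhthnu" (len 12), cursors c4@4 c1@6 c2@8 c3@10, authorship .....1.2.3..
After op 3 (move_right): buffer="ziwyhhjhthnu" (len 12), cursors c4@5 c1@7 c2@9 c3@11, authorship .....1.2.3..
After op 4 (insert('k')): buffer="ziwyhkhjkhtkhnku" (len 16), cursors c4@6 c1@9 c2@12 c3@15, authorship .....41.12.23.3.
After op 5 (insert('a')): buffer="ziwyhkahjkahtkahnkau" (len 20), cursors c4@7 c1@11 c2@15 c3@19, authorship .....441.112.223.33.
After op 6 (insert('f')): buffer="ziwyhkafhjkafhtkafhnkafu" (len 24), cursors c4@8 c1@13 c2@18 c3@23, authorship .....4441.1112.2223.333.
After op 7 (delete): buffer="ziwyhkahjkahtkahnkau" (len 20), cursors c4@7 c1@11 c2@15 c3@19, authorship .....441.112.223.33.
After op 8 (insert('c')): buffer="ziwyhkachjkachtkachnkacu" (len 24), cursors c4@8 c1@13 c2@18 c3@23, authorship .....4441.1112.2223.333.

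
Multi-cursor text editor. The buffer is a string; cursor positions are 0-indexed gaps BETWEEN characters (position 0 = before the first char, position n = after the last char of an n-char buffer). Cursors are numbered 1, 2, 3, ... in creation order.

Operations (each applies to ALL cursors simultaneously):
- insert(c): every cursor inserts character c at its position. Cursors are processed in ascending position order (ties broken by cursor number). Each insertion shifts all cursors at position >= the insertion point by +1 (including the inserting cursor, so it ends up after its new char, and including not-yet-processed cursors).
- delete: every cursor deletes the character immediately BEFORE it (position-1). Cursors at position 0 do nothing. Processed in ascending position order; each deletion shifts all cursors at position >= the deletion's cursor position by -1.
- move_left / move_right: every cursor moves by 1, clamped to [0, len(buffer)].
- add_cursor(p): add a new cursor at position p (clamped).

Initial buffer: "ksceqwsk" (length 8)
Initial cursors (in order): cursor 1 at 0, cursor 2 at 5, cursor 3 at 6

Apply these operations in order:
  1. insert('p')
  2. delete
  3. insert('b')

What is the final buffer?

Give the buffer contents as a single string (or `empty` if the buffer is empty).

Answer: bksceqbwbsk

Derivation:
After op 1 (insert('p')): buffer="pksceqpwpsk" (len 11), cursors c1@1 c2@7 c3@9, authorship 1.....2.3..
After op 2 (delete): buffer="ksceqwsk" (len 8), cursors c1@0 c2@5 c3@6, authorship ........
After op 3 (insert('b')): buffer="bksceqbwbsk" (len 11), cursors c1@1 c2@7 c3@9, authorship 1.....2.3..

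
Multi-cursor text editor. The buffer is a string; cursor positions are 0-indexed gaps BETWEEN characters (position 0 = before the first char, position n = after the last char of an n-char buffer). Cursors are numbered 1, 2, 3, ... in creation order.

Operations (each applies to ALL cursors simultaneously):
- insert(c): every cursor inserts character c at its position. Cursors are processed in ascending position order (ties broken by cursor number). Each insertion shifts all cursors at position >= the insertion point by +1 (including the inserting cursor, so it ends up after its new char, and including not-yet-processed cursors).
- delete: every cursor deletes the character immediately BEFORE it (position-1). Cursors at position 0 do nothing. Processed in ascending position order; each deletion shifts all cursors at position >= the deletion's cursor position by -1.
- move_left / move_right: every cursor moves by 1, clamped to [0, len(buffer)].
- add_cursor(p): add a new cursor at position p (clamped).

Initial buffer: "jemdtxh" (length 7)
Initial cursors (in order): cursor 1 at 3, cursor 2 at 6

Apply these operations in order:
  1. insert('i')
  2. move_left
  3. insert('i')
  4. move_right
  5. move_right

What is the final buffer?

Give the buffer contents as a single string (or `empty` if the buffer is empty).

Answer: jemiidtxiih

Derivation:
After op 1 (insert('i')): buffer="jemidtxih" (len 9), cursors c1@4 c2@8, authorship ...1...2.
After op 2 (move_left): buffer="jemidtxih" (len 9), cursors c1@3 c2@7, authorship ...1...2.
After op 3 (insert('i')): buffer="jemiidtxiih" (len 11), cursors c1@4 c2@9, authorship ...11...22.
After op 4 (move_right): buffer="jemiidtxiih" (len 11), cursors c1@5 c2@10, authorship ...11...22.
After op 5 (move_right): buffer="jemiidtxiih" (len 11), cursors c1@6 c2@11, authorship ...11...22.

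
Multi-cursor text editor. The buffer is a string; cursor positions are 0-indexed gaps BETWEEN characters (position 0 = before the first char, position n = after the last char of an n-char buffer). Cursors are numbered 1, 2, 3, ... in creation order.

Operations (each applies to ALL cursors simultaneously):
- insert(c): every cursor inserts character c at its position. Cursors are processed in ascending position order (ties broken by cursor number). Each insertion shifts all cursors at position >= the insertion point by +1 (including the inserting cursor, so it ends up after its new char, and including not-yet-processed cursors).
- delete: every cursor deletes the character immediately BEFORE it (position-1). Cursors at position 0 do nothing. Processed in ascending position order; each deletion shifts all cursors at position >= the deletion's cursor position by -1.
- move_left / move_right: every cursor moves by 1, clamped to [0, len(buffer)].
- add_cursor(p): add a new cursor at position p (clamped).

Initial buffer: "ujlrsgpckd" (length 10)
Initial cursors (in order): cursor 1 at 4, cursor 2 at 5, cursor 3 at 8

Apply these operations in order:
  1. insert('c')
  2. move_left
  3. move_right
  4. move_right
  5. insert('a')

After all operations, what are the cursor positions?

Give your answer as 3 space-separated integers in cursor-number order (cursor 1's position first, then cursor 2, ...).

Answer: 7 10 15

Derivation:
After op 1 (insert('c')): buffer="ujlrcscgpcckd" (len 13), cursors c1@5 c2@7 c3@11, authorship ....1.2...3..
After op 2 (move_left): buffer="ujlrcscgpcckd" (len 13), cursors c1@4 c2@6 c3@10, authorship ....1.2...3..
After op 3 (move_right): buffer="ujlrcscgpcckd" (len 13), cursors c1@5 c2@7 c3@11, authorship ....1.2...3..
After op 4 (move_right): buffer="ujlrcscgpcckd" (len 13), cursors c1@6 c2@8 c3@12, authorship ....1.2...3..
After op 5 (insert('a')): buffer="ujlrcsacgapcckad" (len 16), cursors c1@7 c2@10 c3@15, authorship ....1.12.2..3.3.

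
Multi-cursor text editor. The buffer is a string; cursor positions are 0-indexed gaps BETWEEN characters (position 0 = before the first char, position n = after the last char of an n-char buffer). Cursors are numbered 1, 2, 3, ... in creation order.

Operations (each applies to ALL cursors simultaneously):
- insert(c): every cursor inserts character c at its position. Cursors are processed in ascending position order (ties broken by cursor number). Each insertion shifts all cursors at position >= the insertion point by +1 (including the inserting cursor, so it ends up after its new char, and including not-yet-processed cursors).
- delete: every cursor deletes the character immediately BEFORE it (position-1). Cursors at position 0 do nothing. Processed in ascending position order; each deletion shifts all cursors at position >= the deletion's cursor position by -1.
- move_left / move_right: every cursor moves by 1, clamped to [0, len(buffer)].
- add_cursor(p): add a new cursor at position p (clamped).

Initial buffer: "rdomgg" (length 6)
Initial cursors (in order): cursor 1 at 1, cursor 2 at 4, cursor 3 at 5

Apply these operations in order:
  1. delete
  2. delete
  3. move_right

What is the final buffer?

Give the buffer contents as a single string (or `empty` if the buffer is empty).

After op 1 (delete): buffer="dog" (len 3), cursors c1@0 c2@2 c3@2, authorship ...
After op 2 (delete): buffer="g" (len 1), cursors c1@0 c2@0 c3@0, authorship .
After op 3 (move_right): buffer="g" (len 1), cursors c1@1 c2@1 c3@1, authorship .

Answer: g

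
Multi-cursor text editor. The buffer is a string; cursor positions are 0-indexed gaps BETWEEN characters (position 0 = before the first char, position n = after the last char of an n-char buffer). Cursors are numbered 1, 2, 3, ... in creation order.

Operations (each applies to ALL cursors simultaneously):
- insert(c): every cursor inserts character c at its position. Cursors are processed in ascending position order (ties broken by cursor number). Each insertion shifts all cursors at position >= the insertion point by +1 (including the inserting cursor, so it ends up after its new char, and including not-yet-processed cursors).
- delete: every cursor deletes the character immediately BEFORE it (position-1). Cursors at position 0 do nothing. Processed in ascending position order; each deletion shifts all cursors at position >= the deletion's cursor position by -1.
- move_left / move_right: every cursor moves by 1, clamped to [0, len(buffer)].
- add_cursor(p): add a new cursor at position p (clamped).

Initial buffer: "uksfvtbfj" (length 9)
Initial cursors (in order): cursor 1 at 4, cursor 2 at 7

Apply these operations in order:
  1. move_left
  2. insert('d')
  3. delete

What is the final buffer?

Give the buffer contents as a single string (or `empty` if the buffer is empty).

Answer: uksfvtbfj

Derivation:
After op 1 (move_left): buffer="uksfvtbfj" (len 9), cursors c1@3 c2@6, authorship .........
After op 2 (insert('d')): buffer="uksdfvtdbfj" (len 11), cursors c1@4 c2@8, authorship ...1...2...
After op 3 (delete): buffer="uksfvtbfj" (len 9), cursors c1@3 c2@6, authorship .........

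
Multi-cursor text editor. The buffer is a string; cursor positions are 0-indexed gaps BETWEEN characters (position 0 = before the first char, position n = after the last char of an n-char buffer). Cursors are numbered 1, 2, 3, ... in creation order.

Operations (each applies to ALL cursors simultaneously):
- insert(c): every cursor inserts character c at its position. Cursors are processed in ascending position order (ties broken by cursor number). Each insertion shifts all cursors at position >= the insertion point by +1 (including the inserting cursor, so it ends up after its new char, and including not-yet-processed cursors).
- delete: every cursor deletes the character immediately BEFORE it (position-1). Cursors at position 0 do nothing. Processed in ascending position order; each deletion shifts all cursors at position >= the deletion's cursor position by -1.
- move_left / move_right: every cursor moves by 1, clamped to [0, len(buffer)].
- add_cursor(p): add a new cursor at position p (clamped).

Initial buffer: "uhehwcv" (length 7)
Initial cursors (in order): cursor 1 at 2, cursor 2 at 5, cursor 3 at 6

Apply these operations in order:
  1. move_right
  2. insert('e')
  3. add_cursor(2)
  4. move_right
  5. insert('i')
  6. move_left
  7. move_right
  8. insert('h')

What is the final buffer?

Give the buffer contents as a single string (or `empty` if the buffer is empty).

After op 1 (move_right): buffer="uhehwcv" (len 7), cursors c1@3 c2@6 c3@7, authorship .......
After op 2 (insert('e')): buffer="uheehwceve" (len 10), cursors c1@4 c2@8 c3@10, authorship ...1...2.3
After op 3 (add_cursor(2)): buffer="uheehwceve" (len 10), cursors c4@2 c1@4 c2@8 c3@10, authorship ...1...2.3
After op 4 (move_right): buffer="uheehwceve" (len 10), cursors c4@3 c1@5 c2@9 c3@10, authorship ...1...2.3
After op 5 (insert('i')): buffer="uheiehiwceviei" (len 14), cursors c4@4 c1@7 c2@12 c3@14, authorship ...41.1..2.233
After op 6 (move_left): buffer="uheiehiwceviei" (len 14), cursors c4@3 c1@6 c2@11 c3@13, authorship ...41.1..2.233
After op 7 (move_right): buffer="uheiehiwceviei" (len 14), cursors c4@4 c1@7 c2@12 c3@14, authorship ...41.1..2.233
After op 8 (insert('h')): buffer="uheihehihwceviheih" (len 18), cursors c4@5 c1@9 c2@15 c3@18, authorship ...441.11..2.22333

Answer: uheihehihwceviheih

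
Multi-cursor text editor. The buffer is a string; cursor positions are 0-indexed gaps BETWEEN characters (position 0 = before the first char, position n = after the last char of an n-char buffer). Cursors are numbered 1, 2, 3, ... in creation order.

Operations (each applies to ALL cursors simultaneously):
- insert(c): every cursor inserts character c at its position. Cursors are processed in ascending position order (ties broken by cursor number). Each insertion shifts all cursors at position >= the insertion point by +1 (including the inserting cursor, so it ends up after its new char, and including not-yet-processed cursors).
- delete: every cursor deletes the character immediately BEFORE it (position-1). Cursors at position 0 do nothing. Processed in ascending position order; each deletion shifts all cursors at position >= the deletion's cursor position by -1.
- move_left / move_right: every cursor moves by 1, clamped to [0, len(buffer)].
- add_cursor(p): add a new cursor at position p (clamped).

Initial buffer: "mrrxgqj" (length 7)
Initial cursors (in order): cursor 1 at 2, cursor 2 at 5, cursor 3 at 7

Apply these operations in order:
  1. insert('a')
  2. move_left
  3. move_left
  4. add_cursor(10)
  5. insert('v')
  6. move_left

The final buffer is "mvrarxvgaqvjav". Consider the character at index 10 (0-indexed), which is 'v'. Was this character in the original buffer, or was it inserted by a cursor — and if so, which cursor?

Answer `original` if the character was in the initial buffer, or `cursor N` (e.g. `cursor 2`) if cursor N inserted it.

After op 1 (insert('a')): buffer="mrarxgaqja" (len 10), cursors c1@3 c2@7 c3@10, authorship ..1...2..3
After op 2 (move_left): buffer="mrarxgaqja" (len 10), cursors c1@2 c2@6 c3@9, authorship ..1...2..3
After op 3 (move_left): buffer="mrarxgaqja" (len 10), cursors c1@1 c2@5 c3@8, authorship ..1...2..3
After op 4 (add_cursor(10)): buffer="mrarxgaqja" (len 10), cursors c1@1 c2@5 c3@8 c4@10, authorship ..1...2..3
After op 5 (insert('v')): buffer="mvrarxvgaqvjav" (len 14), cursors c1@2 c2@7 c3@11 c4@14, authorship .1.1..2.2.3.34
After op 6 (move_left): buffer="mvrarxvgaqvjav" (len 14), cursors c1@1 c2@6 c3@10 c4@13, authorship .1.1..2.2.3.34
Authorship (.=original, N=cursor N): . 1 . 1 . . 2 . 2 . 3 . 3 4
Index 10: author = 3

Answer: cursor 3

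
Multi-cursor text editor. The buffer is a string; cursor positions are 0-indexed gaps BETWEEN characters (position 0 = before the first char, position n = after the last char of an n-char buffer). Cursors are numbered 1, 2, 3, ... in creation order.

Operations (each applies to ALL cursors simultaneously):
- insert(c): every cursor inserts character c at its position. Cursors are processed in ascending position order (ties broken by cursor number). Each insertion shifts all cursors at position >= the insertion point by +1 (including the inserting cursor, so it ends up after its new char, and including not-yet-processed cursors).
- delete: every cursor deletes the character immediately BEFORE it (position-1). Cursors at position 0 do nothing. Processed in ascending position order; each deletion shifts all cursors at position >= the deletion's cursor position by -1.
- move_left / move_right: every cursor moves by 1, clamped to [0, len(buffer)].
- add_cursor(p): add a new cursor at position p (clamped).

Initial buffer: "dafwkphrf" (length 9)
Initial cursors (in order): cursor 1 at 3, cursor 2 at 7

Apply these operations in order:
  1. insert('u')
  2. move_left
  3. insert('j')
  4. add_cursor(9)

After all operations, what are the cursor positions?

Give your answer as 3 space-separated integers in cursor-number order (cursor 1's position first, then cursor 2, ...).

Answer: 4 10 9

Derivation:
After op 1 (insert('u')): buffer="dafuwkphurf" (len 11), cursors c1@4 c2@9, authorship ...1....2..
After op 2 (move_left): buffer="dafuwkphurf" (len 11), cursors c1@3 c2@8, authorship ...1....2..
After op 3 (insert('j')): buffer="dafjuwkphjurf" (len 13), cursors c1@4 c2@10, authorship ...11....22..
After op 4 (add_cursor(9)): buffer="dafjuwkphjurf" (len 13), cursors c1@4 c3@9 c2@10, authorship ...11....22..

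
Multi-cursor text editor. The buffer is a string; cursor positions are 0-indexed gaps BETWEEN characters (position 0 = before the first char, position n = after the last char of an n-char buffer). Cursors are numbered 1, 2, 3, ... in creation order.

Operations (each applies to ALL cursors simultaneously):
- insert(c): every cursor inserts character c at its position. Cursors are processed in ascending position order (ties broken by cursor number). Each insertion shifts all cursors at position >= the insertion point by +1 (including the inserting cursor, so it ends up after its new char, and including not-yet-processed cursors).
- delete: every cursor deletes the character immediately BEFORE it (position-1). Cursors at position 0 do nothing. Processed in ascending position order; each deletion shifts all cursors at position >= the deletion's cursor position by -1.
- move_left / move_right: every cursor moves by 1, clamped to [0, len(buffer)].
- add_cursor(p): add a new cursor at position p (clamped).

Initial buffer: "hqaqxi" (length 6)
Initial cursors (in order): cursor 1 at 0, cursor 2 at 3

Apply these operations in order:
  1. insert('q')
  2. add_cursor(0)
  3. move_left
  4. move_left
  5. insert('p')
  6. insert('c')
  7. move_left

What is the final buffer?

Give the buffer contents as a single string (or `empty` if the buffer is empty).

Answer: ppccqhqpcaqqxi

Derivation:
After op 1 (insert('q')): buffer="qhqaqqxi" (len 8), cursors c1@1 c2@5, authorship 1...2...
After op 2 (add_cursor(0)): buffer="qhqaqqxi" (len 8), cursors c3@0 c1@1 c2@5, authorship 1...2...
After op 3 (move_left): buffer="qhqaqqxi" (len 8), cursors c1@0 c3@0 c2@4, authorship 1...2...
After op 4 (move_left): buffer="qhqaqqxi" (len 8), cursors c1@0 c3@0 c2@3, authorship 1...2...
After op 5 (insert('p')): buffer="ppqhqpaqqxi" (len 11), cursors c1@2 c3@2 c2@6, authorship 131..2.2...
After op 6 (insert('c')): buffer="ppccqhqpcaqqxi" (len 14), cursors c1@4 c3@4 c2@9, authorship 13131..22.2...
After op 7 (move_left): buffer="ppccqhqpcaqqxi" (len 14), cursors c1@3 c3@3 c2@8, authorship 13131..22.2...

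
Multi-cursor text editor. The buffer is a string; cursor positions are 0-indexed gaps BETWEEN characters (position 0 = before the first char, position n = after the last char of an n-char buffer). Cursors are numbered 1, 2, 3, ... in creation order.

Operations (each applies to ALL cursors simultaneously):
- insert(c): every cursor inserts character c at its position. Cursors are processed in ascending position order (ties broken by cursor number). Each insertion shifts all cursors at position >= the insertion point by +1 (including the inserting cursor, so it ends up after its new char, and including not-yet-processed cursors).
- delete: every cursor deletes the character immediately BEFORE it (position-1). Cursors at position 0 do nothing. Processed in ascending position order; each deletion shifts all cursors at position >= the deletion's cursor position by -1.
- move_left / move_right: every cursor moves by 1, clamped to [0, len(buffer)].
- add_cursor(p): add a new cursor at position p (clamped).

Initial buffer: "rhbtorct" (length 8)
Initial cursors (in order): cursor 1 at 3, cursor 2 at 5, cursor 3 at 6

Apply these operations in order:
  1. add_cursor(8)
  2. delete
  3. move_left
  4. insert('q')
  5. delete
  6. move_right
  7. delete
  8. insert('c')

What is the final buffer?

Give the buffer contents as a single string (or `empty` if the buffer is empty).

After op 1 (add_cursor(8)): buffer="rhbtorct" (len 8), cursors c1@3 c2@5 c3@6 c4@8, authorship ........
After op 2 (delete): buffer="rhtc" (len 4), cursors c1@2 c2@3 c3@3 c4@4, authorship ....
After op 3 (move_left): buffer="rhtc" (len 4), cursors c1@1 c2@2 c3@2 c4@3, authorship ....
After op 4 (insert('q')): buffer="rqhqqtqc" (len 8), cursors c1@2 c2@5 c3@5 c4@7, authorship .1.23.4.
After op 5 (delete): buffer="rhtc" (len 4), cursors c1@1 c2@2 c3@2 c4@3, authorship ....
After op 6 (move_right): buffer="rhtc" (len 4), cursors c1@2 c2@3 c3@3 c4@4, authorship ....
After op 7 (delete): buffer="" (len 0), cursors c1@0 c2@0 c3@0 c4@0, authorship 
After op 8 (insert('c')): buffer="cccc" (len 4), cursors c1@4 c2@4 c3@4 c4@4, authorship 1234

Answer: cccc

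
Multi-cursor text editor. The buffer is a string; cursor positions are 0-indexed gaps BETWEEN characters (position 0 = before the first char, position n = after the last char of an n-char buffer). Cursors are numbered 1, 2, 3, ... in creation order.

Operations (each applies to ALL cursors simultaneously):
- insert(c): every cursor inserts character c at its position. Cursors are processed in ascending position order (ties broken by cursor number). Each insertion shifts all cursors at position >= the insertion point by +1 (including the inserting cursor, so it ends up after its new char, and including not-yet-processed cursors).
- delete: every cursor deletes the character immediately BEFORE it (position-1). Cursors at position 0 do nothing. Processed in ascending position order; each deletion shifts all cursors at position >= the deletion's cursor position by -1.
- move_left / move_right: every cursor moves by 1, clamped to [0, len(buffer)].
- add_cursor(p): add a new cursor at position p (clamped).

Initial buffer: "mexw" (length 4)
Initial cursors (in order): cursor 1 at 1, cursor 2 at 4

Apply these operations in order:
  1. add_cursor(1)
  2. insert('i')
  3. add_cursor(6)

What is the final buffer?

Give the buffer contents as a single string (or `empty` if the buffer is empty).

Answer: miiexwi

Derivation:
After op 1 (add_cursor(1)): buffer="mexw" (len 4), cursors c1@1 c3@1 c2@4, authorship ....
After op 2 (insert('i')): buffer="miiexwi" (len 7), cursors c1@3 c3@3 c2@7, authorship .13...2
After op 3 (add_cursor(6)): buffer="miiexwi" (len 7), cursors c1@3 c3@3 c4@6 c2@7, authorship .13...2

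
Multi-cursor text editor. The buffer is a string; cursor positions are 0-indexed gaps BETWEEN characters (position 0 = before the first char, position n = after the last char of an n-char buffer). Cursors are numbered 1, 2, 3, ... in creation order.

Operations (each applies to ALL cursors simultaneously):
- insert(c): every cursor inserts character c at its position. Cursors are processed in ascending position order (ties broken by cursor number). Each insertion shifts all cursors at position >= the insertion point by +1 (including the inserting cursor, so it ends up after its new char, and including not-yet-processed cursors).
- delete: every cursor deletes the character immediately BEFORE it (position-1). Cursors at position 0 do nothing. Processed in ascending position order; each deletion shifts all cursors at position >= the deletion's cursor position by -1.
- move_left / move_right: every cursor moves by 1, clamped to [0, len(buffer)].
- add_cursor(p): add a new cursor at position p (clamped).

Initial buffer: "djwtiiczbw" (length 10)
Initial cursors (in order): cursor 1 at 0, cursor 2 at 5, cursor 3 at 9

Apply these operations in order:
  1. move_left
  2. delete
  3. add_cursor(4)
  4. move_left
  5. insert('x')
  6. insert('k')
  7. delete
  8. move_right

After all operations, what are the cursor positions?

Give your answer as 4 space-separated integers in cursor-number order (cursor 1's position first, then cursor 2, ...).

Answer: 2 5 10 7

Derivation:
After op 1 (move_left): buffer="djwtiiczbw" (len 10), cursors c1@0 c2@4 c3@8, authorship ..........
After op 2 (delete): buffer="djwiicbw" (len 8), cursors c1@0 c2@3 c3@6, authorship ........
After op 3 (add_cursor(4)): buffer="djwiicbw" (len 8), cursors c1@0 c2@3 c4@4 c3@6, authorship ........
After op 4 (move_left): buffer="djwiicbw" (len 8), cursors c1@0 c2@2 c4@3 c3@5, authorship ........
After op 5 (insert('x')): buffer="xdjxwxiixcbw" (len 12), cursors c1@1 c2@4 c4@6 c3@9, authorship 1..2.4..3...
After op 6 (insert('k')): buffer="xkdjxkwxkiixkcbw" (len 16), cursors c1@2 c2@6 c4@9 c3@13, authorship 11..22.44..33...
After op 7 (delete): buffer="xdjxwxiixcbw" (len 12), cursors c1@1 c2@4 c4@6 c3@9, authorship 1..2.4..3...
After op 8 (move_right): buffer="xdjxwxiixcbw" (len 12), cursors c1@2 c2@5 c4@7 c3@10, authorship 1..2.4..3...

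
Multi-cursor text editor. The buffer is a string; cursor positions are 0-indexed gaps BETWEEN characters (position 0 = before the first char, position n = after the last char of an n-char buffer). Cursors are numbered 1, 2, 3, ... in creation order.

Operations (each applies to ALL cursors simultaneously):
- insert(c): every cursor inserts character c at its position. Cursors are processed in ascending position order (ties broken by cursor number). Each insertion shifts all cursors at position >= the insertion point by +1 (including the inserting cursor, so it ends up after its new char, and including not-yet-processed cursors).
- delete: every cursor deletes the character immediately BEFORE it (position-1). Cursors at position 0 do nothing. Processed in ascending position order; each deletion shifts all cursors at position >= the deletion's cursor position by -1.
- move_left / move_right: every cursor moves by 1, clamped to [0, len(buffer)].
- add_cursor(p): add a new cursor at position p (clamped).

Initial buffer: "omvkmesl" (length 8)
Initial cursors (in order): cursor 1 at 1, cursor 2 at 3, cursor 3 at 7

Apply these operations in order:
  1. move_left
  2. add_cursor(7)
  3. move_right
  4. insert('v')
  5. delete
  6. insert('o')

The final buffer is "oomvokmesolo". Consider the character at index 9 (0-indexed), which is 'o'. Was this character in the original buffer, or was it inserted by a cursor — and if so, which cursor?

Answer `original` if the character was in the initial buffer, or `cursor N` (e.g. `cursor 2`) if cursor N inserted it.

Answer: cursor 3

Derivation:
After op 1 (move_left): buffer="omvkmesl" (len 8), cursors c1@0 c2@2 c3@6, authorship ........
After op 2 (add_cursor(7)): buffer="omvkmesl" (len 8), cursors c1@0 c2@2 c3@6 c4@7, authorship ........
After op 3 (move_right): buffer="omvkmesl" (len 8), cursors c1@1 c2@3 c3@7 c4@8, authorship ........
After op 4 (insert('v')): buffer="ovmvvkmesvlv" (len 12), cursors c1@2 c2@5 c3@10 c4@12, authorship .1..2....3.4
After op 5 (delete): buffer="omvkmesl" (len 8), cursors c1@1 c2@3 c3@7 c4@8, authorship ........
After op 6 (insert('o')): buffer="oomvokmesolo" (len 12), cursors c1@2 c2@5 c3@10 c4@12, authorship .1..2....3.4
Authorship (.=original, N=cursor N): . 1 . . 2 . . . . 3 . 4
Index 9: author = 3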